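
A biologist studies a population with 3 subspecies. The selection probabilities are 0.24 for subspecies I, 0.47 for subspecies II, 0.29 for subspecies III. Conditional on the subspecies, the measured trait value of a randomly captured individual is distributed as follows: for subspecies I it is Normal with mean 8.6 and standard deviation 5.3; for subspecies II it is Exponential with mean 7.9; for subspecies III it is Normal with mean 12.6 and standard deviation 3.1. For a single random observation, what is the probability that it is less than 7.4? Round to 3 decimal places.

0.398

Conditional on each subspecies, P(X < 7.4): I: 0.410439; II: 0.608084; III: 0.0467303.
By total probability, P(X < 7.4) = 0.24·0.410439 + 0.47·0.608084 + 0.29·0.0467303 = 0.397857.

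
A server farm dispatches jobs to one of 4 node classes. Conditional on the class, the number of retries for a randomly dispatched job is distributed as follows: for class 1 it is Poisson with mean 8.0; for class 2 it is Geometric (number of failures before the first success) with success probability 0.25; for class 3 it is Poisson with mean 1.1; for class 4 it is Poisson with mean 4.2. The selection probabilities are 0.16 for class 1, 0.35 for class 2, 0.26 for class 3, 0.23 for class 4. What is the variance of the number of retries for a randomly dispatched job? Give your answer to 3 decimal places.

11.663

Per component, 1: μ=8, E[X²]=72; 2: μ=3, E[X²]=21; 3: μ=1.1, E[X²]=2.31; 4: μ=4.2, E[X²]=21.84.
E[X] = 0.16·8 + 0.35·3 + 0.26·1.1 + 0.23·4.2 = 3.582.
E[X²] = 0.16·72 + 0.35·21 + 0.26·2.31 + 0.23·21.84 = 24.4938.
Var(X) = E[X²] − (E[X])² = 24.4938 − 12.8307 = 11.6631.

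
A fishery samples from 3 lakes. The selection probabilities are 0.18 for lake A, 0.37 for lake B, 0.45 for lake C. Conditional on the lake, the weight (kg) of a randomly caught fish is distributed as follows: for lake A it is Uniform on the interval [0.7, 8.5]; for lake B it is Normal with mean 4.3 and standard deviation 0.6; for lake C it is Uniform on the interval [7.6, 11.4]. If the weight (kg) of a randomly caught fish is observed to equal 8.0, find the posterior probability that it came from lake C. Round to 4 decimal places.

Likelihoods f(8.0 | ·): A: 0.128205; B: 3.67394e-09; C: 0.263158.
Posterior ∝ prior × likelihood. Numerator for C: 0.45·0.263158 = 0.118421.
Normalizing constant: 0.18·0.128205 + 0.37·3.67394e-09 + 0.45·0.263158 = 0.141498.
P(C | observation) = 0.118421 / 0.141498 = 0.83691.

0.8369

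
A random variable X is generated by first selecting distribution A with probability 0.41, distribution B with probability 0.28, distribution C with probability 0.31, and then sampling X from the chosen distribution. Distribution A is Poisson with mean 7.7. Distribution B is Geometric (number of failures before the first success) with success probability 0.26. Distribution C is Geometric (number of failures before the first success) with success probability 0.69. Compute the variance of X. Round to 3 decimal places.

Per component, A: μ=7.7, E[X²]=66.99; B: μ=2.84615, E[X²]=19.0473; C: μ=0.449275, E[X²]=0.852972.
E[X] = 0.41·7.7 + 0.28·2.84615 + 0.31·0.449275 = 4.0932.
E[X²] = 0.41·66.99 + 0.28·19.0473 + 0.31·0.852972 = 33.0636.
Var(X) = E[X²] − (E[X])² = 33.0636 − 16.7543 = 16.3093.

16.309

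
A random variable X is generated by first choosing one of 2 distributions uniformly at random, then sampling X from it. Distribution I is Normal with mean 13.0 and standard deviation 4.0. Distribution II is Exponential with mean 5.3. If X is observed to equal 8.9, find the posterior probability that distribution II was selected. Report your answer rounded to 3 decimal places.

Likelihoods f(8.9 | ·): I: 0.0589807; II: 0.0351915.
Posterior ∝ prior × likelihood. Numerator for II: 0.5·0.0351915 = 0.0175957.
Normalizing constant: 0.5·0.0589807 + 0.5·0.0351915 = 0.0470861.
P(II | observation) = 0.0175957 / 0.0470861 = 0.373693.

0.374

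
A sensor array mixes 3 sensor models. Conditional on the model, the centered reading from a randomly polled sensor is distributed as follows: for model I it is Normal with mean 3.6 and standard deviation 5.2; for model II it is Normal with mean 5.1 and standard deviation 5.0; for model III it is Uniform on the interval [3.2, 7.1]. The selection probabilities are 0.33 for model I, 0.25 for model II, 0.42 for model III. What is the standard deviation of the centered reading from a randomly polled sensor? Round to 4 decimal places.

4.0280

Per component, I: μ=3.6, E[X²]=40; II: μ=5.1, E[X²]=51.01; III: μ=5.15, E[X²]=27.79.
E[X] = 0.33·3.6 + 0.25·5.1 + 0.42·5.15 = 4.626.
E[X²] = 0.33·40 + 0.25·51.01 + 0.42·27.79 = 37.6243.
Var(X) = E[X²] − (E[X])² = 37.6243 − 21.3999 = 16.2244.
SD(X) = √16.2244 = 4.02796.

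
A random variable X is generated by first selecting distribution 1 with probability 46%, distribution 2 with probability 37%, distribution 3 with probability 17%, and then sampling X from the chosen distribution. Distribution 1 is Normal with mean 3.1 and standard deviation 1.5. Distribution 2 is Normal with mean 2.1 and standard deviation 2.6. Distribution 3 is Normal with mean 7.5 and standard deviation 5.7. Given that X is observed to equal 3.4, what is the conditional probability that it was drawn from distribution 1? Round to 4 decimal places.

0.6692

Likelihoods f(3.4 | ·): 1: 0.260695; 2: 0.13541; 3: 0.0540363.
Posterior ∝ prior × likelihood. Numerator for 1: 0.46·0.260695 = 0.11992.
Normalizing constant: 0.46·0.260695 + 0.37·0.13541 + 0.17·0.0540363 = 0.179208.
P(1 | observation) = 0.11992 / 0.179208 = 0.669167.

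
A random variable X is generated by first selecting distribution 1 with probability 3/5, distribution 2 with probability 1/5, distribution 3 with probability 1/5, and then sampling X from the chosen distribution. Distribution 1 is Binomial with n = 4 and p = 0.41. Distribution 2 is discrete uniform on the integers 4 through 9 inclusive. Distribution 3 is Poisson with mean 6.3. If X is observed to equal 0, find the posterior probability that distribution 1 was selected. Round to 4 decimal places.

Likelihoods P(X=0 | ·): 1: 0.121174; 2: 0; 3: 0.0018363.
Posterior ∝ prior × likelihood. Numerator for 1: 0.6·0.121174 = 0.0727042.
Normalizing constant: 0.6·0.121174 + 0.2·0 + 0.2·0.0018363 = 0.0730714.
P(1 | observation) = 0.0727042 / 0.0730714 = 0.994974.

0.9950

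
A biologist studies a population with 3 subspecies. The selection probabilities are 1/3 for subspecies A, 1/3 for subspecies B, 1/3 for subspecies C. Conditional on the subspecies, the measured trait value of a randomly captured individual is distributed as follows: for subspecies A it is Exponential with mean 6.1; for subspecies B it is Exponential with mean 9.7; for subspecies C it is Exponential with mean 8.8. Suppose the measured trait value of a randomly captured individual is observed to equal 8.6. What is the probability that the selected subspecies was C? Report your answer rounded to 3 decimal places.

0.341

Likelihoods f(8.6 | ·): A: 0.0400301; B: 0.0424799; C: 0.0427655.
Posterior ∝ prior × likelihood. Numerator for C: 0.333333·0.0427655 = 0.0142552.
Normalizing constant: 0.333333·0.0400301 + 0.333333·0.0424799 + 0.333333·0.0427655 = 0.0417585.
P(C | observation) = 0.0142552 / 0.0417585 = 0.341372.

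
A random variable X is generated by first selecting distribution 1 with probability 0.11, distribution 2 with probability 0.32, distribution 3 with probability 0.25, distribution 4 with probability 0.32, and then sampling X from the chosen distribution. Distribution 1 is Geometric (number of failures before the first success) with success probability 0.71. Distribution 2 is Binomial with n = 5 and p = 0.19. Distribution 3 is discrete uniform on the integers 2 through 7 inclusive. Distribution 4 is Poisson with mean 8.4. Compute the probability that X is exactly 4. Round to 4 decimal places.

0.0588

Conditional on each component, P(X = 4): 1: 0.0050217; 2: 0.005278; 3: 0.166667; 4: 0.0466479.
By total probability, P(X = 4) = 0.11·0.0050217 + 0.32·0.005278 + 0.25·0.166667 + 0.32·0.0466479 = 0.0588353.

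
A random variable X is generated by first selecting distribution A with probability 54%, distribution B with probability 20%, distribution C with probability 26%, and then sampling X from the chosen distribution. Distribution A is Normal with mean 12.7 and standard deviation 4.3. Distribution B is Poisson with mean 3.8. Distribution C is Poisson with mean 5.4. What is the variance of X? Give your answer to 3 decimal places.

28.318

Per component, A: μ=12.7, E[X²]=179.78; B: μ=3.8, E[X²]=18.24; C: μ=5.4, E[X²]=34.56.
E[X] = 0.54·12.7 + 0.2·3.8 + 0.26·5.4 = 9.022.
E[X²] = 0.54·179.78 + 0.2·18.24 + 0.26·34.56 = 109.715.
Var(X) = E[X²] − (E[X])² = 109.715 − 81.3965 = 28.3183.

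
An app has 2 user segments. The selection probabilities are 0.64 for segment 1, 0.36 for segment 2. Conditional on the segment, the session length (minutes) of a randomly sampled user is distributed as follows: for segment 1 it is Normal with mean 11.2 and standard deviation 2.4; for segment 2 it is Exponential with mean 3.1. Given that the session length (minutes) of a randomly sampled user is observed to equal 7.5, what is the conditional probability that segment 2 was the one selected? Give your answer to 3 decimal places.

Likelihoods f(7.5 | ·): 1: 0.0506521; 2: 0.0287029.
Posterior ∝ prior × likelihood. Numerator for 2: 0.36·0.0287029 = 0.010333.
Normalizing constant: 0.64·0.0506521 + 0.36·0.0287029 = 0.0427504.
P(2 | observation) = 0.010333 / 0.0427504 = 0.241707.

0.242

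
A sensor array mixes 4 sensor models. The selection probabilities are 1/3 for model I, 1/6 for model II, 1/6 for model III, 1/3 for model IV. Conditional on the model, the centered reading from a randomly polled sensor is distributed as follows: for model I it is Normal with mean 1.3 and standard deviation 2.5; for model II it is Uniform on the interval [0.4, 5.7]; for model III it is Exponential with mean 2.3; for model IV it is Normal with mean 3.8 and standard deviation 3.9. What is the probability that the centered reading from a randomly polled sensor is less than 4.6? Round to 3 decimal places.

Conditional on each model, P(X < 4.6): I: 0.906582; II: 0.792453; III: 0.864665; IV: 0.581264.
By total probability, P(X < 4.6) = 0.333333·0.906582 + 0.166667·0.792453 + 0.166667·0.864665 + 0.333333·0.581264 = 0.772135.

0.772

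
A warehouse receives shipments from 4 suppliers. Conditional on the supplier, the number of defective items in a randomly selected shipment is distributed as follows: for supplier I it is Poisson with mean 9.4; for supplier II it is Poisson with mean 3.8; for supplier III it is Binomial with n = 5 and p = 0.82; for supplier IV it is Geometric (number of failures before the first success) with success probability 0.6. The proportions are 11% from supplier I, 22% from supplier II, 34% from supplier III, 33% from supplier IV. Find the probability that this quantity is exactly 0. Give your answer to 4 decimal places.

0.2030

Conditional on each supplier, P(X = 0): I: 8.27241e-05; II: 0.0223708; III: 0.000188957; IV: 0.6.
By total probability, P(X = 0) = 0.11·8.27241e-05 + 0.22·0.0223708 + 0.34·0.000188957 + 0.33·0.6 = 0.202995.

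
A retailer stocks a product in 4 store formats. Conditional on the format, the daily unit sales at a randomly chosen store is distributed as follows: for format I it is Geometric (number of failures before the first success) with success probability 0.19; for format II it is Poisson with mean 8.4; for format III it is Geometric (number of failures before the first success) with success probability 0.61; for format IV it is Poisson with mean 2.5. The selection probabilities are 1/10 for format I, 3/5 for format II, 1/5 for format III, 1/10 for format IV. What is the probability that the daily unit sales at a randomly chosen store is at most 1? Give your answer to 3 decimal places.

Conditional on each format, P(X ≤ 1): I: 0.3439; II: 0.00211375; III: 0.8479; IV: 0.287297.
By total probability, P(X ≤ 1) = 0.1·0.3439 + 0.6·0.00211375 + 0.2·0.8479 + 0.1·0.287297 = 0.233968.

0.234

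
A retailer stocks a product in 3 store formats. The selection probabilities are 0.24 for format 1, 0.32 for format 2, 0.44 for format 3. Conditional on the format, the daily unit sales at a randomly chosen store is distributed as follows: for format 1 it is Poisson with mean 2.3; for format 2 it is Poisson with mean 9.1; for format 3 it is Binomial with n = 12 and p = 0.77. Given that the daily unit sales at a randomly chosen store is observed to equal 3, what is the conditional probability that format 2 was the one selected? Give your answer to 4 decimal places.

0.0841

Likelihoods P(X=3 | ·): 1: 0.203308; 2: 0.0140247; 3: 0.000180903.
Posterior ∝ prior × likelihood. Numerator for 2: 0.32·0.0140247 = 0.0044879.
Normalizing constant: 0.24·0.203308 + 0.32·0.0140247 + 0.44·0.000180903 = 0.0533615.
P(2 | observation) = 0.0044879 / 0.0533615 = 0.0841037.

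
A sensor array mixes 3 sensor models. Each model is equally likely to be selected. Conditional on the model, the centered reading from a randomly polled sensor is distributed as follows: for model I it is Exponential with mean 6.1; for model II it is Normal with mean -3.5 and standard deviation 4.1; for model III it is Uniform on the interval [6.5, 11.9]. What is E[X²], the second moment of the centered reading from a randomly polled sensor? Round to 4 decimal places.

63.5167

For each component E[X²] = Var + (mean)², giving I: 74.42; II: 29.06; III: 87.07.
Overall E[X²] = 0.333333·74.42 + 0.333333·29.06 + 0.333333·87.07 = 63.5167.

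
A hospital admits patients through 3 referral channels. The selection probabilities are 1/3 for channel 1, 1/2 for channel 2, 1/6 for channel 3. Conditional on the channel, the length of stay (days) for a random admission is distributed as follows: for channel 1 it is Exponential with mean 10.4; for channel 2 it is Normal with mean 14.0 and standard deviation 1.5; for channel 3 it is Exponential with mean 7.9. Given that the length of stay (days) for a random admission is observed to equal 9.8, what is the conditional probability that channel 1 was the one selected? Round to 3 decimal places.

Likelihoods f(9.8 | ·): 1: 0.0374738; 2: 0.00527697; 3: 0.0366124.
Posterior ∝ prior × likelihood. Numerator for 1: 0.333333·0.0374738 = 0.0124913.
Normalizing constant: 0.333333·0.0374738 + 0.5·0.00527697 + 0.166667·0.0366124 = 0.0212318.
P(1 | observation) = 0.0124913 / 0.0212318 = 0.588328.

0.588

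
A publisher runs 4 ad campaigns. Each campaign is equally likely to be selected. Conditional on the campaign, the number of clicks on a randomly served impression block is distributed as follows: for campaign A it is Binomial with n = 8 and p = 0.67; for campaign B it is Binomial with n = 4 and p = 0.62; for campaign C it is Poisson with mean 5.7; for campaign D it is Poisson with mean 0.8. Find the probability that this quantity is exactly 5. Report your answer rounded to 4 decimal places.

Conditional on each campaign, P(X = 5): A: 0.271709; B: 0; C: 0.16777; D: 0.00122697.
By total probability, P(X = 5) = 0.25·0.271709 + 0.25·0 + 0.25·0.16777 + 0.25·0.00122697 = 0.110176.

0.1102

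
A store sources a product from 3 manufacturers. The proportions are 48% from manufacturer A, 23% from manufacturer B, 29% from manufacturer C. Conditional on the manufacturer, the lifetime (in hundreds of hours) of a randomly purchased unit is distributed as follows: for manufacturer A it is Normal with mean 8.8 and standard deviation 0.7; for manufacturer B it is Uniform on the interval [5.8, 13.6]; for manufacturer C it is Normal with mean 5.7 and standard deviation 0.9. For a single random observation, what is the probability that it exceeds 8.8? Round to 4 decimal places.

Conditional on each manufacturer, P(X > 8.8): A: 0.5; B: 0.615385; C: 0.000286117.
By total probability, P(X > 8.8) = 0.48·0.5 + 0.23·0.615385 + 0.29·0.000286117 = 0.381621.

0.3816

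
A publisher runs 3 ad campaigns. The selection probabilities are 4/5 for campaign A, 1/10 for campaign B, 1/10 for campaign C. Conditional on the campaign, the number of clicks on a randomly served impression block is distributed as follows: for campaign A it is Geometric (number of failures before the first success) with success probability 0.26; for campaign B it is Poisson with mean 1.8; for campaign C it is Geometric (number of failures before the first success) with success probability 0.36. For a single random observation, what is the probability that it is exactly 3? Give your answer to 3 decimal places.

0.110

Conditional on each campaign, P(X = 3): A: 0.105358; B: 0.160671; C: 0.0943718.
By total probability, P(X = 3) = 0.8·0.105358 + 0.1·0.160671 + 0.1·0.0943718 = 0.109791.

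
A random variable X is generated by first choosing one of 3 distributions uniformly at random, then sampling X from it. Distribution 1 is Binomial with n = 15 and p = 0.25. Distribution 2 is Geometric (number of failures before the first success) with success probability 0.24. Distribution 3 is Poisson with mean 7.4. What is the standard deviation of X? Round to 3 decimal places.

3.363

Per component, 1: μ=3.75, E[X²]=16.875; 2: μ=3.16667, E[X²]=23.2222; 3: μ=7.4, E[X²]=62.16.
E[X] = 0.333333·3.75 + 0.333333·3.16667 + 0.333333·7.4 = 4.77222.
E[X²] = 0.333333·16.875 + 0.333333·23.2222 + 0.333333·62.16 = 34.0857.
Var(X) = E[X²] − (E[X])² = 34.0857 − 22.7741 = 11.3116.
SD(X) = √11.3116 = 3.36328.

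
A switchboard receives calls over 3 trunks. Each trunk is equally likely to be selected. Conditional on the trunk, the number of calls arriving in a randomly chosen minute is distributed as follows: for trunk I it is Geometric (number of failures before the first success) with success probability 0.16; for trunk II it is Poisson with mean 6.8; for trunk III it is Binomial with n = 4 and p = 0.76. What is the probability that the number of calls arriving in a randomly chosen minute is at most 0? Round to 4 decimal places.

Conditional on each trunk, P(X ≤ 0): I: 0.16; II: 0.00111378; III: 0.00331776.
By total probability, P(X ≤ 0) = 0.333333·0.16 + 0.333333·0.00111378 + 0.333333·0.00331776 = 0.0548105.

0.0548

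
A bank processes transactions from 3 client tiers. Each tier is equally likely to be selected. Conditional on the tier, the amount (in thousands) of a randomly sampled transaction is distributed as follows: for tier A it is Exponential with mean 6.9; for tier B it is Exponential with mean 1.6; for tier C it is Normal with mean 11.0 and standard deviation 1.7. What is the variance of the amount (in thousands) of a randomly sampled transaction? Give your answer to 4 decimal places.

Per component, A: μ=6.9, E[X²]=95.22; B: μ=1.6, E[X²]=5.12; C: μ=11, E[X²]=123.89.
E[X] = 0.333333·6.9 + 0.333333·1.6 + 0.333333·11 = 6.5.
E[X²] = 0.333333·95.22 + 0.333333·5.12 + 0.333333·123.89 = 74.7433.
Var(X) = E[X²] − (E[X])² = 74.7433 − 42.25 = 32.4933.

32.4933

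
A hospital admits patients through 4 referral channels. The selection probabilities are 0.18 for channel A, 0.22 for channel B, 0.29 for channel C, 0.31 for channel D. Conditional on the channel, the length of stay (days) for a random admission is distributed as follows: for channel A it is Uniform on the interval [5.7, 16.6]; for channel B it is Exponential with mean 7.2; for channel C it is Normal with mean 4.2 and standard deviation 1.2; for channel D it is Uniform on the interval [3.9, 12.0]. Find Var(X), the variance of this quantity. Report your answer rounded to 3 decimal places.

Per component, A: μ=11.15, E[X²]=134.223; B: μ=7.2, E[X²]=103.68; C: μ=4.2, E[X²]=19.08; D: μ=7.95, E[X²]=68.67.
E[X] = 0.18·11.15 + 0.22·7.2 + 0.29·4.2 + 0.31·7.95 = 7.2735.
E[X²] = 0.18·134.223 + 0.22·103.68 + 0.29·19.08 + 0.31·68.67 = 73.7907.
Var(X) = E[X²] − (E[X])² = 73.7907 − 52.9038 = 20.8869.

20.887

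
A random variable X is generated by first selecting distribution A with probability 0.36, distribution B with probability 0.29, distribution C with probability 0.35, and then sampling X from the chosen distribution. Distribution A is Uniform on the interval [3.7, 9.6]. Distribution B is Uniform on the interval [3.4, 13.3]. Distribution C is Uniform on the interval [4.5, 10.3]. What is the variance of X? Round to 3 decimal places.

4.858

Per component, A: μ=6.65, E[X²]=47.1233; B: μ=8.35, E[X²]=77.89; C: μ=7.4, E[X²]=57.5633.
E[X] = 0.36·6.65 + 0.29·8.35 + 0.35·7.4 = 7.4055.
E[X²] = 0.36·47.1233 + 0.29·77.89 + 0.35·57.5633 = 59.6997.
Var(X) = E[X²] − (E[X])² = 59.6997 − 54.8414 = 4.85824.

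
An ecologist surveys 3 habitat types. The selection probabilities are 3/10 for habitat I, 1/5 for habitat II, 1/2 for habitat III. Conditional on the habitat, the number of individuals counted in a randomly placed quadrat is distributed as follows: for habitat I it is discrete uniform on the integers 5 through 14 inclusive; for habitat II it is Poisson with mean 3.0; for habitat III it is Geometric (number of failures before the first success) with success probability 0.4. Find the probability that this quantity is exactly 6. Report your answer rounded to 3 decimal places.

Conditional on each habitat, P(X = 6): I: 0.1; II: 0.0504094; III: 0.0186624.
By total probability, P(X = 6) = 0.3·0.1 + 0.2·0.0504094 + 0.5·0.0186624 = 0.0494131.

0.049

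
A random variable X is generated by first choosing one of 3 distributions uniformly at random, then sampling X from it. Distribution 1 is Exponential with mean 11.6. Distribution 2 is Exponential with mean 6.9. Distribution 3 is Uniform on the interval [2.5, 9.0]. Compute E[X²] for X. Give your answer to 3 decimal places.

For each component E[X²] = Var + (mean)², giving 1: 269.12; 2: 95.22; 3: 36.5833.
Overall E[X²] = 0.333333·269.12 + 0.333333·95.22 + 0.333333·36.5833 = 133.641.

133.641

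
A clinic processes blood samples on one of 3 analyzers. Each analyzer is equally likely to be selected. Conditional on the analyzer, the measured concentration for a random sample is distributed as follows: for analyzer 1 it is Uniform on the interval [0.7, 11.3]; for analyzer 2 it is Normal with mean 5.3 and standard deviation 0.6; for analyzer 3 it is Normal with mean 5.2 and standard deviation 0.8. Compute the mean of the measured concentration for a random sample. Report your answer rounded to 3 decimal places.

5.500

Component means — 1: 6; 2: 5.3; 3: 5.2.
E[X] = 0.333333·6 + 0.333333·5.3 + 0.333333·5.2 = 5.5.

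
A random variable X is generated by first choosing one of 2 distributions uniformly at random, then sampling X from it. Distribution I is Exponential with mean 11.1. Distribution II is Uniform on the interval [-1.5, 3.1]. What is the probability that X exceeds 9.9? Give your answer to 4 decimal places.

Conditional on each component, P(X > 9.9): I: 0.40988; II: 0.
By total probability, P(X > 9.9) = 0.5·0.40988 + 0.5·0 = 0.20494.

0.2049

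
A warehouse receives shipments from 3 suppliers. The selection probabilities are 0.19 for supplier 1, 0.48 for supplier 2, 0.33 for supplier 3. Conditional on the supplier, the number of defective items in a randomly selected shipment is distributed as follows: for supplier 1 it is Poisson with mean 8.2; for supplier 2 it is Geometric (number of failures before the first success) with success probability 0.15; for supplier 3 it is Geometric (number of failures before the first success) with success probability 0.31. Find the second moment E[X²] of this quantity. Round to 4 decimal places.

51.8846

For each component E[X²] = Var + (mean)², giving 1: 75.44; 2: 69.8889; 3: 12.1342.
Overall E[X²] = 0.19·75.44 + 0.48·69.8889 + 0.33·12.1342 = 51.8846.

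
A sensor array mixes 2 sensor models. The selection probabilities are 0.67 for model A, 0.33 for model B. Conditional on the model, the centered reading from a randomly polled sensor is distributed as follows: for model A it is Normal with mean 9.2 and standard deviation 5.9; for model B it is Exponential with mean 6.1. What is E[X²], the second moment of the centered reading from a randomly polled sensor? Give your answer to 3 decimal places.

104.590

For each component E[X²] = Var + (mean)², giving A: 119.45; B: 74.42.
Overall E[X²] = 0.67·119.45 + 0.33·74.42 = 104.59.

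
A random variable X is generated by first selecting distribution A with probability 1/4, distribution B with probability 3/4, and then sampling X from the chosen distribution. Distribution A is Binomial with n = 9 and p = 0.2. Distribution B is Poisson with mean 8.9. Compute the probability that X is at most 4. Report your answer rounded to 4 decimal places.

0.2889

Conditional on each component, P(X ≤ 4): A: 0.980419; B: 0.0584325.
By total probability, P(X ≤ 4) = 0.25·0.980419 + 0.75·0.0584325 = 0.288929.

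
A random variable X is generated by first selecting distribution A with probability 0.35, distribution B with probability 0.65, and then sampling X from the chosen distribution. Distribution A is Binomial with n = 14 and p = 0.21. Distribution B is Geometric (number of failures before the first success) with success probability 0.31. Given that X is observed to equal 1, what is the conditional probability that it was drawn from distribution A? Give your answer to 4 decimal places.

0.2568

Likelihoods P(X=1 | ·): A: 0.137246; B: 0.2139.
Posterior ∝ prior × likelihood. Numerator for A: 0.35·0.137246 = 0.0480361.
Normalizing constant: 0.35·0.137246 + 0.65·0.2139 = 0.187071.
P(A | observation) = 0.0480361 / 0.187071 = 0.25678.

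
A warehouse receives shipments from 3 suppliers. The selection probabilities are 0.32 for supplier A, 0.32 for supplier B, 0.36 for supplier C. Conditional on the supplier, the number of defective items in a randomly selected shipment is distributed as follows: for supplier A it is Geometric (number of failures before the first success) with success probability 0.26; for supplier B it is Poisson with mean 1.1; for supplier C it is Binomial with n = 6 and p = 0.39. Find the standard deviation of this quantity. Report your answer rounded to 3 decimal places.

Per component, A: μ=2.84615, E[X²]=19.0473; B: μ=1.1, E[X²]=2.31; C: μ=2.34, E[X²]=6.903.
E[X] = 0.32·2.84615 + 0.32·1.1 + 0.36·2.34 = 2.10517.
E[X²] = 0.32·19.0473 + 0.32·2.31 + 0.36·6.903 = 9.31943.
Var(X) = E[X²] − (E[X])² = 9.31943 − 4.43174 = 4.88769.
SD(X) = √4.88769 = 2.21081.

2.211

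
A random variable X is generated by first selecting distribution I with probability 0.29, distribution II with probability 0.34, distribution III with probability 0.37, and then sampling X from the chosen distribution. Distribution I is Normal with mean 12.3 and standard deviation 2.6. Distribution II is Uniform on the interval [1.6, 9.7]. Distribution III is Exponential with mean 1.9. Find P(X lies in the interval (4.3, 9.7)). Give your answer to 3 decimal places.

0.309

Conditional on each component, P(4.3 < X < 9.7): I: 0.15761; II: 0.666667; III: 0.0979567.
By total probability, P(4.3 < X < 9.7) = 0.29·0.15761 + 0.34·0.666667 + 0.37·0.0979567 = 0.308617.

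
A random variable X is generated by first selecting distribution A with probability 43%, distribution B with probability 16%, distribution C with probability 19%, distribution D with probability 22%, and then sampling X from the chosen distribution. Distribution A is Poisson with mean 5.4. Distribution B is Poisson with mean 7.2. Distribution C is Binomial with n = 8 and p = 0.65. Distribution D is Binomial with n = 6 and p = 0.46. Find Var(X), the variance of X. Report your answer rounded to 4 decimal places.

6.0976

Per component, A: μ=5.4, E[X²]=34.56; B: μ=7.2, E[X²]=59.04; C: μ=5.2, E[X²]=28.86; D: μ=2.76, E[X²]=9.108.
E[X] = 0.43·5.4 + 0.16·7.2 + 0.19·5.2 + 0.22·2.76 = 5.0692.
E[X²] = 0.43·34.56 + 0.16·59.04 + 0.19·28.86 + 0.22·9.108 = 31.7944.
Var(X) = E[X²] − (E[X])² = 31.7944 − 25.6968 = 6.09757.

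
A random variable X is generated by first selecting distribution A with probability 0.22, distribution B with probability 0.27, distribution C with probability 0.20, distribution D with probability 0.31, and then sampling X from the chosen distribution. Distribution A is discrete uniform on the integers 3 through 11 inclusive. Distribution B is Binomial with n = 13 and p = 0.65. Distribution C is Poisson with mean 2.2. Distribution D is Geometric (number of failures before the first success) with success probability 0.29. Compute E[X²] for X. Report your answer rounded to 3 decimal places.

38.207

For each component E[X²] = Var + (mean)², giving A: 55.6667; B: 74.36; C: 7.04; D: 14.4364.
Overall E[X²] = 0.22·55.6667 + 0.27·74.36 + 0.2·7.04 + 0.31·14.4364 = 38.2071.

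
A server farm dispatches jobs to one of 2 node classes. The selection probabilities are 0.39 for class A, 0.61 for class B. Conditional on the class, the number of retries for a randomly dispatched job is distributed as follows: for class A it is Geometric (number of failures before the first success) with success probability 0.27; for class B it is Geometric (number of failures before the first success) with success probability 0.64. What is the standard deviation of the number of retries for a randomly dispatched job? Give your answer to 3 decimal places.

Per component, A: μ=2.7037, E[X²]=17.3237; B: μ=0.5625, E[X²]=1.19531.
E[X] = 0.39·2.7037 + 0.61·0.5625 = 1.39757.
E[X²] = 0.39·17.3237 + 0.61·1.19531 = 7.4854.
Var(X) = E[X²] − (E[X])² = 7.4854 − 1.9532 = 5.5322.
SD(X) = √5.5322 = 2.35206.

2.352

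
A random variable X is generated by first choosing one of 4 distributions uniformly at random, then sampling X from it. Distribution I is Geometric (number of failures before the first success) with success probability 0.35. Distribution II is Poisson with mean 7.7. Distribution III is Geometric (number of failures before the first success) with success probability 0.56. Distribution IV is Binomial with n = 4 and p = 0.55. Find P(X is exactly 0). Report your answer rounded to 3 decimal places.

Conditional on each component, P(X = 0): I: 0.35; II: 0.000452827; III: 0.56; IV: 0.0410062.
By total probability, P(X = 0) = 0.25·0.35 + 0.25·0.000452827 + 0.25·0.56 + 0.25·0.0410062 = 0.237865.

0.238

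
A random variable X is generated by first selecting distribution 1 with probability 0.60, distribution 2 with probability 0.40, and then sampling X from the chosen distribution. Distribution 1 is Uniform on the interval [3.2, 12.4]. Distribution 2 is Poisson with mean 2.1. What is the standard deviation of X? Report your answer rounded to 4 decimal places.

Per component, 1: μ=7.8, E[X²]=67.8933; 2: μ=2.1, E[X²]=6.51.
E[X] = 0.6·7.8 + 0.4·2.1 = 5.52.
E[X²] = 0.6·67.8933 + 0.4·6.51 = 43.34.
Var(X) = E[X²] − (E[X])² = 43.34 − 30.4704 = 12.8696.
SD(X) = √12.8696 = 3.58742.

3.5874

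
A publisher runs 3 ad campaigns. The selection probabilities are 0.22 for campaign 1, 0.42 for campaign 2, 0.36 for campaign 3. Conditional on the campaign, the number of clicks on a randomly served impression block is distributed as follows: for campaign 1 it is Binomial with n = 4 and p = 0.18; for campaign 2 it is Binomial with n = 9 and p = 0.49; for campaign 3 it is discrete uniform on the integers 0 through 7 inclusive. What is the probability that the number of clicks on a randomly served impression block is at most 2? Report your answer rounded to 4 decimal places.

Conditional on each campaign, P(X ≤ 2): 1: 0.979821; 2: 0.100086; 3: 0.375.
By total probability, P(X ≤ 2) = 0.22·0.979821 + 0.42·0.100086 + 0.36·0.375 = 0.392597.

0.3926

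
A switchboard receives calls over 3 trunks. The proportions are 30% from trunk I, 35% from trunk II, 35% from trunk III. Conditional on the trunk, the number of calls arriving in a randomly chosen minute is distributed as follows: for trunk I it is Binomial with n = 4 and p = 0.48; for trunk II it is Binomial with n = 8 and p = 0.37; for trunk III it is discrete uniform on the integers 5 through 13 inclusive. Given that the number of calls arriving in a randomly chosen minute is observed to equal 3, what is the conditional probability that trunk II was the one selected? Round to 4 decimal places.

0.5881

Likelihoods P(X=3 | ·): I: 0.230031; II: 0.281511; III: 0.
Posterior ∝ prior × likelihood. Numerator for II: 0.35·0.281511 = 0.098529.
Normalizing constant: 0.3·0.230031 + 0.35·0.281511 + 0.35·0 = 0.167538.
P(II | observation) = 0.098529 / 0.167538 = 0.588098.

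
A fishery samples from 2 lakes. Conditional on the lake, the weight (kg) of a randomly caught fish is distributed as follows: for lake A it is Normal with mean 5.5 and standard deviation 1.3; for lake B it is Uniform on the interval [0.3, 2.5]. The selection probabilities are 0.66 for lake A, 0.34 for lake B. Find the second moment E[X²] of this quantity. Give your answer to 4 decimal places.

For each component E[X²] = Var + (mean)², giving A: 31.94; B: 2.36333.
Overall E[X²] = 0.66·31.94 + 0.34·2.36333 = 21.8839.

21.8839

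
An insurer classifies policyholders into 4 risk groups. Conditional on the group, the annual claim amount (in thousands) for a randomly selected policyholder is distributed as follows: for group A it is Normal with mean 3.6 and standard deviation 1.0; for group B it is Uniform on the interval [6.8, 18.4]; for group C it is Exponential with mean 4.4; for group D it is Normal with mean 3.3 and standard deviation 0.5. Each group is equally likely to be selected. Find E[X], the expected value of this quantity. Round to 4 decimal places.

Component means — A: 3.6; B: 12.6; C: 4.4; D: 3.3.
E[X] = 0.25·3.6 + 0.25·12.6 + 0.25·4.4 + 0.25·3.3 = 5.975.

5.9750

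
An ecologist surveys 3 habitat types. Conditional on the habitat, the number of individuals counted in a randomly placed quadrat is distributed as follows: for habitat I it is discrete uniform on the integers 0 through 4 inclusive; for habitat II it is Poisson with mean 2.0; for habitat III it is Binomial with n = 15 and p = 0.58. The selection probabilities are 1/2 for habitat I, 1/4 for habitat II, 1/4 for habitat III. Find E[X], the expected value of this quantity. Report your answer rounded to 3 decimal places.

Component means — I: 2; II: 2; III: 8.7.
E[X] = 0.5·2 + 0.25·2 + 0.25·8.7 = 3.675.

3.675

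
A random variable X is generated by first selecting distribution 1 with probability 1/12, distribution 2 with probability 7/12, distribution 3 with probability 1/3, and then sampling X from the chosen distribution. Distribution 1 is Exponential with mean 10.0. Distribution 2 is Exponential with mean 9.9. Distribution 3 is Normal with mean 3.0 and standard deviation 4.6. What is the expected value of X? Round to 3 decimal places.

Component means — 1: 10; 2: 9.9; 3: 3.
E[X] = 0.0833333·10 + 0.583333·9.9 + 0.333333·3 = 7.60833.

7.608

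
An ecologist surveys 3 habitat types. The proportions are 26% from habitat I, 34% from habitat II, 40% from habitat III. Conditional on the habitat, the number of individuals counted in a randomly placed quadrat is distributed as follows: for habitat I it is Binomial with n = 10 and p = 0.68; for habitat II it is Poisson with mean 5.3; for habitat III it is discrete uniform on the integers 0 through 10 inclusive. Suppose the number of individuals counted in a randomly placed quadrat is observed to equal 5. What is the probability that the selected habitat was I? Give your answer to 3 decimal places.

Likelihoods P(X=5 | ·): I: 0.122941; II: 0.173955; III: 0.0909091.
Posterior ∝ prior × likelihood. Numerator for I: 0.26·0.122941 = 0.0319645.
Normalizing constant: 0.26·0.122941 + 0.34·0.173955 + 0.4·0.0909091 = 0.127473.
P(I | observation) = 0.0319645 / 0.127473 = 0.250755.

0.251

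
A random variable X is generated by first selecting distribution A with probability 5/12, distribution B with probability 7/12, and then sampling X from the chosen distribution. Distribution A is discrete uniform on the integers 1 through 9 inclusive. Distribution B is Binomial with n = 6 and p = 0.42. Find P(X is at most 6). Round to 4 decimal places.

Conditional on each component, P(X ≤ 6): A: 0.666667; B: 1.
By total probability, P(X ≤ 6) = 0.416667·0.666667 + 0.583333·1 = 0.861111.

0.8611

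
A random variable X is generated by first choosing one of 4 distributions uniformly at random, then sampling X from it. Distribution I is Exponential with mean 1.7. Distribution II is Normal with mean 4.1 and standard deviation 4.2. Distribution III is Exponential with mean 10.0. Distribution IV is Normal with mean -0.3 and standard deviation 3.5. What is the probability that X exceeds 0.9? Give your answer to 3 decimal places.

0.661

Conditional on each component, P(X > 0.9): I: 0.588951; II: 0.776942; III: 0.913931; IV: 0.365853.
By total probability, P(X > 0.9) = 0.25·0.588951 + 0.25·0.776942 + 0.25·0.913931 + 0.25·0.365853 = 0.661419.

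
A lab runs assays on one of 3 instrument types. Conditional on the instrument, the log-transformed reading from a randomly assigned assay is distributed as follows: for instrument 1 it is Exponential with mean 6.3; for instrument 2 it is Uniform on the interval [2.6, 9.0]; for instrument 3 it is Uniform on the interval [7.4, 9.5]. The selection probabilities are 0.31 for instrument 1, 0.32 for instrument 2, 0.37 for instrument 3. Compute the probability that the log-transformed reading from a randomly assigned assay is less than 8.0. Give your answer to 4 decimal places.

Conditional on each instrument, P(X < 8.0): 1: 0.719124; 2: 0.84375; 3: 0.285714.
By total probability, P(X < 8.0) = 0.31·0.719124 + 0.32·0.84375 + 0.37·0.285714 = 0.598643.

0.5986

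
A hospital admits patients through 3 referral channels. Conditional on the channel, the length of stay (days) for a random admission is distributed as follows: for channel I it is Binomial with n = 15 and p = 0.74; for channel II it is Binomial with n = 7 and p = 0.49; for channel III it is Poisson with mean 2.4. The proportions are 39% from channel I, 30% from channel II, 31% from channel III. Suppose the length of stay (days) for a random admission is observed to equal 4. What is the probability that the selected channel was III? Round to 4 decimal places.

0.3261

Likelihoods P(X=4 | ·): I: 0.000150233; II: 0.267647; III: 0.125408.
Posterior ∝ prior × likelihood. Numerator for III: 0.31·0.125408 = 0.0388766.
Normalizing constant: 0.39·0.000150233 + 0.3·0.267647 + 0.31·0.125408 = 0.119229.
P(III | observation) = 0.0388766 / 0.119229 = 0.326066.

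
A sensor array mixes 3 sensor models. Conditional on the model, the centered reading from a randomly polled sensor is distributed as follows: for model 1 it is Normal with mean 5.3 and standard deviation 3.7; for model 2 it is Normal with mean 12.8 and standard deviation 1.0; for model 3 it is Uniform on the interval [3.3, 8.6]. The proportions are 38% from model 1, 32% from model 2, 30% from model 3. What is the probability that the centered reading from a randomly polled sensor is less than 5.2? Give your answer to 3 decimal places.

Conditional on each model, P(X < 5.2): 1: 0.489219; 2: 1.48215e-14; 3: 0.358491.
By total probability, P(X < 5.2) = 0.38·0.489219 + 0.32·1.48215e-14 + 0.3·0.358491 = 0.29345.

0.293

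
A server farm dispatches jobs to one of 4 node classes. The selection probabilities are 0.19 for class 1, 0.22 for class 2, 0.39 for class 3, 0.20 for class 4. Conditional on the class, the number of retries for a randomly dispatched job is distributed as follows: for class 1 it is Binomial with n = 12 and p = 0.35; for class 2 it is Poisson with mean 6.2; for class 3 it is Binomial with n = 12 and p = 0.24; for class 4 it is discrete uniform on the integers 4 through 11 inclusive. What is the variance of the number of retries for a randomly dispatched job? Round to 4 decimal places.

Per component, 1: μ=4.2, E[X²]=20.37; 2: μ=6.2, E[X²]=44.64; 3: μ=2.88, E[X²]=10.4832; 4: μ=7.5, E[X²]=61.5.
E[X] = 0.19·4.2 + 0.22·6.2 + 0.39·2.88 + 0.2·7.5 = 4.7852.
E[X²] = 0.19·20.37 + 0.22·44.64 + 0.39·10.4832 + 0.2·61.5 = 30.0795.
Var(X) = E[X²] − (E[X])² = 30.0795 − 22.8981 = 7.18141.

7.1814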